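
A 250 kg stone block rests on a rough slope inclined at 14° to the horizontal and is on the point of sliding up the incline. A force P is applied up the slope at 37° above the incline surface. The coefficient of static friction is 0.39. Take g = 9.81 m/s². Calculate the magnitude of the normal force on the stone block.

On the verge of sliding up the incline, friction equals μN and acts down the slope.
Perpendicular: N + P sin 37° = W cos 14° = 2380 N.
Along incline: P cos 37° = W sin 14° + μN  with W sin 14° = 593.3 N.
Solving the pair for P and N: P = 1472 N, N = 1494 N (and f = μN = 582.5 N).

N ≈ 1490 N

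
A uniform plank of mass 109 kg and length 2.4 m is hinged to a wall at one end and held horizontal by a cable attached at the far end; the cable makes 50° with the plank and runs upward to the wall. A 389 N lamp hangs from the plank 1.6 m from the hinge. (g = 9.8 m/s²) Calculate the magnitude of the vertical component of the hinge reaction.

Take torques about the hinge: T sin 50° · 2.4 = 109×9.8×1.2 + 389×1.6 = 1904.2 N·m.
So T = 1904.2 / (0.7660 × 2.4) = 1035.8 N.
ΣF_y = 0: H_y = (109×9.8 + 389) − T sin 50° = 1457.2 − 793.43 = 663.77 N.

|H_y| ≈ 664 N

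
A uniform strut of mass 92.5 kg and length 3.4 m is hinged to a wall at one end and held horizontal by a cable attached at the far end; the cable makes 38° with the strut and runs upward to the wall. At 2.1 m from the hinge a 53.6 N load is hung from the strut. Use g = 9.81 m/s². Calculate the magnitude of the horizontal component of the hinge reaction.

H_x ≈ 623 N

Take torques about the hinge: T sin 38° · 3.4 = 92.5×9.81×1.7 + 53.6×2.1 = 1655.2 N·m.
So T = 1655.2 / (0.6157 × 3.4) = 790.72 N.
ΣF_x = 0: H_x = T cos 38° = 623.1 N.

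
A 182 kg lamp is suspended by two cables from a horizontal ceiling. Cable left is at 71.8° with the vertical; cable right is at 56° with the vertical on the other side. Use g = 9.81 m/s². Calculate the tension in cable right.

Angles from the horizontal: cable left is 90° − 71.8° = 18.2°, cable right is 90° − 56° = 34°.
Weight W = 182 × 9.81 = 1785 N acts straight down.
Horizontal: T_left cos 18.2° = T_right cos 34°  →  T_left = 0.8727 T_right.
Vertical: T_left sin 18.2° + T_right sin 34° = 1785.
Substituting the horizontal relation into the vertical equation gives 0.8318 T_right = 1785, so T_right = 2147 N.

T_right ≈ 2150 N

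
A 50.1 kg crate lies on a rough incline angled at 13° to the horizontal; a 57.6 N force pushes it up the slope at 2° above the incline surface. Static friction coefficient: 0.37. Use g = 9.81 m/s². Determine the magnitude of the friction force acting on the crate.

Axes along / perpendicular to the incline. W sin 13° = 110.6 N down-slope; W cos 13° = 478.9 N into the surface.
Perpendicular: N = W cos 13° − P sin 2° = 478.9 − 2.01 = 476.9 N.
Along incline: P cos 2° + f = W sin 13° (friction acts up-slope) → f = 110.6 − 57.56 = 52.99 N.
|f| = 52.99 N ≤ μN = 176.4 N, so the crate is indeed static.

f ≈ 53 N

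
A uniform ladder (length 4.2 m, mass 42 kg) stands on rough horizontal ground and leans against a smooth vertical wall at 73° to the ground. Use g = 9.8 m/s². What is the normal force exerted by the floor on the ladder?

ΣF_y = 0: N_floor = 42×9.8 = 411.6 N.

N_floor ≈ 412 N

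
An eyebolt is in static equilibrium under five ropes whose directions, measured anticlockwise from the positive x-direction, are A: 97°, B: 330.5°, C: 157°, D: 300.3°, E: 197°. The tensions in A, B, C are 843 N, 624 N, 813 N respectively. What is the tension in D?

T_D ≈ 925 N

Resolve: ΣF_x = 843 cos 97° + 624 cos 330.5° + 813 cos 157° + T_D cos 300.3° + T_E cos 197° = 0.
        ΣF_y = 843 sin 97° + 624 sin 330.5° + 813 sin 157° + T_D sin 300.3° + T_E sin 197° = 0.
The known terms sum to (-308, 847.1) N, so 0.5045 T_D − 0.9563 T_E = 308 and -0.8634 T_D − 0.2924 T_E = -847.1.
Solving simultaneously: T_D = 925 N, T_E = 165.9 N.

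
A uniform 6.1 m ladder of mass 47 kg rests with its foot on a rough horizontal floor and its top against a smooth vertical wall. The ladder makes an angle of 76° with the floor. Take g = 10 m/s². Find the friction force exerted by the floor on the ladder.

Torques about the foot: N_wall · 6.1 sin 76° = 47×10×3.05 cos 76° → N_wall = 58.592 N.
ΣF_x = 0: f_floor = N_wall = 58.592 N.

f ≈ 58.6 N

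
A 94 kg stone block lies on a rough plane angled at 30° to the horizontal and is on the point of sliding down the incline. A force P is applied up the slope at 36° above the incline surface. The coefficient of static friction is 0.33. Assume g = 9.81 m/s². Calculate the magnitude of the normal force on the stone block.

On the verge of sliding down the incline, friction equals μN and acts up the slope.
Perpendicular: N + P sin 36° = W cos 30° = 798.6 N.
Along incline: P cos 36° + μN = W sin 30° with W sin 30° = 461.1 N.
Solving the pair for P and N: P = 321.2 N, N = 609.8 N (and f = μN = 201.2 N).

N ≈ 610 N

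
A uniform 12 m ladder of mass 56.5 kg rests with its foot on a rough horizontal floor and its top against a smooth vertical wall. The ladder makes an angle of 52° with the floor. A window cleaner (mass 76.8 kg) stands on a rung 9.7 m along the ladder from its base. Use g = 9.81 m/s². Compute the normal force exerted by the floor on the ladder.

N_floor ≈ 1310 N

ΣF_y = 0: N_floor = 56.5×9.81 + 76.8×9.81 = 1307.7 N.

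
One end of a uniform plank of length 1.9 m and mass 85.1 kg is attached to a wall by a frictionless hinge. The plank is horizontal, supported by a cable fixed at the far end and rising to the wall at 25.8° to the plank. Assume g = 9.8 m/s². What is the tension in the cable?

T ≈ 958 N

Take torques about the hinge: T sin 25.8° · 1.9 = 85.1×9.8×0.95 = 792.28 N·m.
So T = 792.28 / (0.4352 × 1.9) = 958.09 N.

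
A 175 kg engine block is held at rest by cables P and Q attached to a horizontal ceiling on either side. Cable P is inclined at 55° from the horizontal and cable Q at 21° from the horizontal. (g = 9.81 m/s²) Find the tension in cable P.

Weight W = 175 × 9.81 = 1717 N acts straight down.
Horizontal: T_P cos 55° = T_Q cos 21°  →  T_Q = 0.6144 T_P.
Vertical: T_P sin 55° + T_Q sin 21° = 1717.
Substituting the horizontal relation into the vertical equation gives 1.039 T_P = 1717, so T_P = 1652 N.

T_P ≈ 1650 N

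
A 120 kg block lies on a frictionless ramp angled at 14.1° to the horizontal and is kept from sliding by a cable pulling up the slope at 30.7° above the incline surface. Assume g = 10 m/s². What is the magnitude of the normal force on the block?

N ≈ 990 N

Take axes along and perpendicular to the incline. Weight components: W sin 14.1° = 292.3 N down-slope, W cos 14.1° = 1164 N into the surface.
Along incline: T cos 30.7° = W sin 14.1° → T = 340 N.
Perpendicular: N = W cos 14.1° − T sin 30.7° = 990.3 N.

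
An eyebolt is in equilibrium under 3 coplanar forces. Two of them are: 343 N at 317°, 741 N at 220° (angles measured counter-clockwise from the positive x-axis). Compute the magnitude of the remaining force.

F ≈ 778 N

Sum the known components: ΣF_x = -316.8 N, ΣF_y = -710.2 N.
For equilibrium the remaining force must supply (−ΣF_x, −ΣF_y) = (316.8, 710.2) N.
Magnitude = √((316.8)² + (710.2)²) = 777.7 N; direction = atan2(710.2, 316.8) = 66.0°.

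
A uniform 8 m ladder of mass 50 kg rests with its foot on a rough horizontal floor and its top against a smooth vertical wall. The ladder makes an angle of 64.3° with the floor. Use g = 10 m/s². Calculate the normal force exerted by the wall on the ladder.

Torques about the foot: N_wall · 8 sin 64.3° = 50×10×4 cos 64.3° → N_wall = 120.32 N.

N_wall ≈ 120 N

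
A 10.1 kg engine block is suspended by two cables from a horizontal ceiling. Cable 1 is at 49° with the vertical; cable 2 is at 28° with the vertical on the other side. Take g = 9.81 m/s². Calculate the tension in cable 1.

T_1 ≈ 47.7 N

Angles from the horizontal: cable 1 is 90° − 49° = 41°, cable 2 is 90° − 28° = 62°.
Weight W = 10.1 × 9.81 = 99.08 N acts straight down.
Horizontal: T_1 cos 41° = T_2 cos 62°  →  T_2 = 1.608 T_1.
Vertical: T_1 sin 41° + T_2 sin 62° = 99.08.
Substituting the horizontal relation into the vertical equation gives 2.075 T_1 = 99.08, so T_1 = 47.74 N.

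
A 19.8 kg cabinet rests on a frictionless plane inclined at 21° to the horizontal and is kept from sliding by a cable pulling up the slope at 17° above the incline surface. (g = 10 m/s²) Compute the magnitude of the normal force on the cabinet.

Take axes along and perpendicular to the incline. Weight components: W sin 21° = 70.96 N down-slope, W cos 21° = 184.8 N into the surface.
Along incline: T cos 17° = W sin 21° → T = 74.2 N.
Perpendicular: N = W cos 21° − T sin 17° = 163.2 N.

N ≈ 163 N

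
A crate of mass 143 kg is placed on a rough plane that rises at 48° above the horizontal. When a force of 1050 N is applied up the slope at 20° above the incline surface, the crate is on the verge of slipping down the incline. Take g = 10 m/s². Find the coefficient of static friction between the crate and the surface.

On the verge of sliding down the incline, friction is at its maximum μN and acts up the slope.
Perpendicular to incline: N = W cos 48° − P sin 20° = 956.9 − 359.1 = 597.7 N.
Along incline: P cos 20° + μN = W sin 48° → μ = (W sin 48° − P cos 20°) / N = 0.1272.

μ ≈ 0.127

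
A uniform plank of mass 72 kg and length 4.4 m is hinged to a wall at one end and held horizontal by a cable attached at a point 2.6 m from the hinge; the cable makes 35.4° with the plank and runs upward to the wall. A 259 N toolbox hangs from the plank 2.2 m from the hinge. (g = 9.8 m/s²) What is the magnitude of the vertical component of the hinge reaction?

Take torques about the hinge: T sin 35.4° · 2.6 = 72×9.8×2.2 + 259×2.2 = 2122.1 N·m.
So T = 2122.1 / (0.5793 × 2.6) = 1409 N.
ΣF_y = 0: H_y = (72×9.8 + 259) − T sin 35.4° = 964.6 − 816.2 = 148.4 N.

|H_y| ≈ 148 N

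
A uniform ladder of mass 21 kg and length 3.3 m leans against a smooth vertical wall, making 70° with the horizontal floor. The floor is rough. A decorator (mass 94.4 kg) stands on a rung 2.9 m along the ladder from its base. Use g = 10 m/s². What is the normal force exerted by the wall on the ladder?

N_wall ≈ 340 N

Torques about the foot: N_wall · 3.3 sin 70° = 21×10×1.65 cos 70° + 94.4×10×2.9 cos 70° → N_wall = 340.16 N.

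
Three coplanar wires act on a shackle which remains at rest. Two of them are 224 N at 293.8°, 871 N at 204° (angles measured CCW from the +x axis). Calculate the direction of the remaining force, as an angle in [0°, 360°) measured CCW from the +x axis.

θ ≈ 38.4°

Sum the known components: ΣF_x = -705.3 N, ΣF_y = -559.2 N.
For equilibrium the remaining force must supply (−ΣF_x, −ΣF_y) = (705.3, 559.2) N.
Magnitude = √((705.3)² + (559.2)²) = 900.1 N; direction = atan2(559.2, 705.3) = 38.4°.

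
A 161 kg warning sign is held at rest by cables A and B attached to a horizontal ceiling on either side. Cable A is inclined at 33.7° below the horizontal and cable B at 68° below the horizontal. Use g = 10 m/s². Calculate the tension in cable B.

Weight W = 161 × 10 = 1610 N acts straight down.
Horizontal: T_A cos 33.7° = T_B cos 68°  →  T_A = 0.4503 T_B.
Vertical: T_A sin 33.7° + T_B sin 68° = 1610.
Substituting the horizontal relation into the vertical equation gives 1.177 T_B = 1610, so T_B = 1368 N.

T_B ≈ 1370 N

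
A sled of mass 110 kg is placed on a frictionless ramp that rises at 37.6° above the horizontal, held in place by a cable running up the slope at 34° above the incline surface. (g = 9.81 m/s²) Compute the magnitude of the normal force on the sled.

N ≈ 411 N

Take axes along and perpendicular to the incline. Weight components: W sin 37.6° = 658.4 N down-slope, W cos 37.6° = 855 N into the surface.
Along incline: T cos 34° = W sin 37.6° → T = 794.2 N.
Perpendicular: N = W cos 37.6° − T sin 34° = 410.9 N.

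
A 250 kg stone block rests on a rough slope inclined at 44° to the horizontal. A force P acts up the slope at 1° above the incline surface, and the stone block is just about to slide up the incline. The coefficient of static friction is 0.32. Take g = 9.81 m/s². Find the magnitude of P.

P ≈ 2260 N

On the verge of sliding up the incline, friction equals μN and acts down the slope.
Perpendicular: N + P sin 1° = W cos 44° = 1764 N.
Along incline: P cos 1° = W sin 44° + μN  with W sin 44° = 1704 N.
Solving the pair for P and N: P = 2256 N, N = 1725 N (and f = μN = 551.9 N).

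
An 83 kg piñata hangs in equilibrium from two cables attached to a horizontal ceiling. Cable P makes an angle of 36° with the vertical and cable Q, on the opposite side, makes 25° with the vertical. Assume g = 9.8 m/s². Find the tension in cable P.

Angles from the horizontal: cable P is 90° − 36° = 54°, cable Q is 90° − 25° = 65°.
Weight W = 83 × 9.8 = 813.4 N acts straight down.
Horizontal: T_P cos 54° = T_Q cos 65°  →  T_Q = 1.391 T_P.
Vertical: T_P sin 54° + T_Q sin 65° = 813.4.
Substituting the horizontal relation into the vertical equation gives 2.07 T_P = 813.4, so T_P = 393 N.

T_P ≈ 393 N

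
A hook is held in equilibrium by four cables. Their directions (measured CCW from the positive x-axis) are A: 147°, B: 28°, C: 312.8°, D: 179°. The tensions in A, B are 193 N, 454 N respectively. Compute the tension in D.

T_D ≈ 543 N

Resolve: ΣF_x = 193 cos 147° + 454 cos 28° + T_C cos 312.8° + T_D cos 179° = 0.
        ΣF_y = 193 sin 147° + 454 sin 28° + T_C sin 312.8° + T_D sin 179° = 0.
The known terms sum to (239, 318.3) N, so 0.6794 T_C − 0.9998 T_D = -239 and -0.7337 T_C + 0.0175 T_D = -318.3.
Solving simultaneously: T_C = 446.7 N, T_D = 542.6 N.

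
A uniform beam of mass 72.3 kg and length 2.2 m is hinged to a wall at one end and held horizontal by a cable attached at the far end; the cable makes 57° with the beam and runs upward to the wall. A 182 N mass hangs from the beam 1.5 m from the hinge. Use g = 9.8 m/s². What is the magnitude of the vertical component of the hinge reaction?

|H_y| ≈ 412 N

Take torques about the hinge: T sin 57° · 2.2 = 72.3×9.8×1.1 + 182×1.5 = 1052.4 N·m.
So T = 1052.4 / (0.8387 × 2.2) = 570.38 N.
ΣF_y = 0: H_y = (72.3×9.8 + 182) − T sin 57° = 890.54 − 478.36 = 412.18 N.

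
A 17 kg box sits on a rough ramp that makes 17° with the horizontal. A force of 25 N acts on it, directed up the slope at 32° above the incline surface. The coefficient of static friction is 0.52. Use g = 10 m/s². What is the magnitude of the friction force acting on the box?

f ≈ 28.5 N

Axes along / perpendicular to the incline. W sin 17° = 49.7 N down-slope; W cos 17° = 162.6 N into the surface.
Perpendicular: N = W cos 17° − P sin 32° = 162.6 − 13.25 = 149.3 N.
Along incline: P cos 32° + f = W sin 17° (friction acts up-slope) → f = 49.7 − 21.2 = 28.5 N.
|f| = 28.5 N ≤ μN = 77.65 N, so the box is indeed static.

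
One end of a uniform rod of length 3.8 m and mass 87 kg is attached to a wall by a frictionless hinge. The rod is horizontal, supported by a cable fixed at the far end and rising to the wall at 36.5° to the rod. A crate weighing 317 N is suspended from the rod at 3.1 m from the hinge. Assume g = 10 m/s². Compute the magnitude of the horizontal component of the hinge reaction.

Take torques about the hinge: T sin 36.5° · 3.8 = 87×10×1.9 + 317×3.1 = 2635.7 N·m.
So T = 2635.7 / (0.5948 × 3.8) = 1166.1 N.
ΣF_x = 0: H_x = T cos 36.5° = 937.35 N.

H_x ≈ 937 N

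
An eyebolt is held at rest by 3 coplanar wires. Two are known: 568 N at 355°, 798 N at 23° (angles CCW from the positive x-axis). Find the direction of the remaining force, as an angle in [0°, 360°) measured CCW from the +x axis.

θ ≈ 191°

Sum the known components: ΣF_x = 1300 N, ΣF_y = 262.3 N.
For equilibrium the remaining force must supply (−ΣF_x, −ΣF_y) = (-1300, -262.3) N.
Magnitude = √((-1300)² + (-262.3)²) = 1327 N; direction = atan2(-262.3, -1300) = 191.4°.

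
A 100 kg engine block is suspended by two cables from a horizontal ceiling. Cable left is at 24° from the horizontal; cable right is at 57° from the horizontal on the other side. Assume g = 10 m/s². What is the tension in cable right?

Weight W = 100 × 10 = 1000 N acts straight down.
Horizontal: T_left cos 24° = T_right cos 57°  →  T_left = 0.5962 T_right.
Vertical: T_left sin 24° + T_right sin 57° = 1000.
Substituting the horizontal relation into the vertical equation gives 1.081 T_right = 1000, so T_right = 924.9 N.

T_right ≈ 925 N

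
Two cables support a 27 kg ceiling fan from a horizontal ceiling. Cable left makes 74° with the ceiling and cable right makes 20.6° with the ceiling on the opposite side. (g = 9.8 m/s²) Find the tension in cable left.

T_left ≈ 248 N

Weight W = 27 × 9.8 = 264.6 N acts straight down.
Horizontal: T_left cos 74° = T_right cos 20.6°  →  T_right = 0.2945 T_left.
Vertical: T_left sin 74° + T_right sin 20.6° = 264.6.
Substituting the horizontal relation into the vertical equation gives 1.065 T_left = 264.6, so T_left = 248.5 N.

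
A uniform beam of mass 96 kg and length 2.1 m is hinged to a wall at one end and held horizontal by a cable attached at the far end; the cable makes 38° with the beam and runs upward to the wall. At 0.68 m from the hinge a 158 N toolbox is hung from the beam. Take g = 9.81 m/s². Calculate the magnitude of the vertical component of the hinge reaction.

|H_y| ≈ 578 N

Take torques about the hinge: T sin 38° · 2.1 = 96×9.81×1.05 + 158×0.68 = 1096.3 N·m.
So T = 1096.3 / (0.6157 × 2.1) = 847.94 N.
ΣF_y = 0: H_y = (96×9.81 + 158) − T sin 38° = 1099.8 − 522.04 = 577.72 N.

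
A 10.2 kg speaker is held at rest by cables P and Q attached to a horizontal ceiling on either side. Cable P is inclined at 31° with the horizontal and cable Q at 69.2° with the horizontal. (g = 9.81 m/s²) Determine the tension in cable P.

T_P ≈ 36.1 N

Weight W = 10.2 × 9.81 = 100.1 N acts straight down.
Horizontal: T_P cos 31° = T_Q cos 69.2°  →  T_Q = 2.414 T_P.
Vertical: T_P sin 31° + T_Q sin 69.2° = 100.1.
Substituting the horizontal relation into the vertical equation gives 2.772 T_P = 100.1, so T_P = 36.1 N.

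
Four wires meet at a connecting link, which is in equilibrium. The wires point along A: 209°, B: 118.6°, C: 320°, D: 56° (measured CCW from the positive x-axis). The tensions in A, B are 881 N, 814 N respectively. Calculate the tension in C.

Resolve: ΣF_x = 881 cos 209° + 814 cos 118.6° + T_C cos 320° + T_D cos 56° = 0.
        ΣF_y = 881 sin 209° + 814 sin 118.6° + T_C sin 320° + T_D sin 56° = 0.
The known terms sum to (-1160, 287.6) N, so 0.7660 T_C + 0.5592 T_D = 1160 and -0.6428 T_C + 0.8290 T_D = -287.6.
Solving simultaneously: T_C = 1129 N, T_D = 528.4 N.

T_C ≈ 1130 N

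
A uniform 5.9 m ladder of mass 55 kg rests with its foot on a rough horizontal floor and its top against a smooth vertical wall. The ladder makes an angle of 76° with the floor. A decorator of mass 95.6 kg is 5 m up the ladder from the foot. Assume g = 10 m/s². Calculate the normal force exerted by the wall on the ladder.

Torques about the foot: N_wall · 5.9 sin 76° = 55×10×2.95 cos 76° + 95.6×10×5 cos 76° → N_wall = 270.56 N.

N_wall ≈ 271 N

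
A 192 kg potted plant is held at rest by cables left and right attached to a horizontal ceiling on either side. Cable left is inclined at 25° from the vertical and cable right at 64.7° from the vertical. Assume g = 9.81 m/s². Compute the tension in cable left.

T_left ≈ 1700 N

Angles from the horizontal: cable left is 90° − 25° = 65°, cable right is 90° − 64.7° = 25.3°.
Weight W = 192 × 9.81 = 1884 N acts straight down.
Horizontal: T_left cos 65° = T_right cos 25.3°  →  T_right = 0.4675 T_left.
Vertical: T_left sin 65° + T_right sin 25.3° = 1884.
Substituting the horizontal relation into the vertical equation gives 1.106 T_left = 1884, so T_left = 1703 N.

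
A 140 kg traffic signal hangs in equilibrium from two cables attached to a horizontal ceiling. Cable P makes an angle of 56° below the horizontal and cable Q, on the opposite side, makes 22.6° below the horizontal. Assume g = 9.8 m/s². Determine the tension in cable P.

Weight W = 140 × 9.8 = 1372 N acts straight down.
Horizontal: T_P cos 56° = T_Q cos 22.6°  →  T_Q = 0.6057 T_P.
Vertical: T_P sin 56° + T_Q sin 22.6° = 1372.
Substituting the horizontal relation into the vertical equation gives 1.062 T_P = 1372, so T_P = 1292 N.

T_P ≈ 1290 N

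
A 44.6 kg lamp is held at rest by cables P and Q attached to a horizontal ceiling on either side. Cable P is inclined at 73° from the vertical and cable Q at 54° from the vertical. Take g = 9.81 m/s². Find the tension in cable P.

T_P ≈ 443 N

Angles from the horizontal: cable P is 90° − 73° = 17°, cable Q is 90° − 54° = 36°.
Weight W = 44.6 × 9.81 = 437.5 N acts straight down.
Horizontal: T_P cos 17° = T_Q cos 36°  →  T_Q = 1.182 T_P.
Vertical: T_P sin 17° + T_Q sin 36° = 437.5.
Substituting the horizontal relation into the vertical equation gives 0.9872 T_P = 437.5, so T_P = 443.2 N.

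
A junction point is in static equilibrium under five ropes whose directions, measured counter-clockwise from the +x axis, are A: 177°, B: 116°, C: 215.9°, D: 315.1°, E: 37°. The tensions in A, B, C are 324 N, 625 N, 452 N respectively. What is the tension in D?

Resolve: ΣF_x = 324 cos 177° + 625 cos 116° + 452 cos 215.9° + T_D cos 315.1° + T_E cos 37° = 0.
        ΣF_y = 324 sin 177° + 625 sin 116° + 452 sin 215.9° + T_D sin 315.1° + T_E sin 37° = 0.
The known terms sum to (-963.7, 313.7) N, so 0.7083 T_D + 0.7986 T_E = 963.7 and -0.7059 T_D + 0.6018 T_E = -313.7.
Solving simultaneously: T_D = 838.8 N, T_E = 462.7 N.

T_D ≈ 839 N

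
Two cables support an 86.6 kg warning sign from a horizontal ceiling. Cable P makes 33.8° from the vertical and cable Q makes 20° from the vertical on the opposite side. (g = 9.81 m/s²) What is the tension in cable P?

T_P ≈ 360 N

Angles from the horizontal: cable P is 90° − 33.8° = 56.2°, cable Q is 90° − 20° = 70°.
Weight W = 86.6 × 9.81 = 849.5 N acts straight down.
Horizontal: T_P cos 56.2° = T_Q cos 70°  →  T_Q = 1.626 T_P.
Vertical: T_P sin 56.2° + T_Q sin 70° = 849.5.
Substituting the horizontal relation into the vertical equation gives 2.359 T_P = 849.5, so T_P = 360.1 N.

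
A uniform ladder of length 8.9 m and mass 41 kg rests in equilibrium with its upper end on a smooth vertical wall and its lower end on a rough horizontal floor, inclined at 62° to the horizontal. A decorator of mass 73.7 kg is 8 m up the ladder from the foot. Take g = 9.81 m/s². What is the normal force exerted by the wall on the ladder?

Torques about the foot: N_wall · 8.9 sin 62° = 41×9.81×4.45 cos 62° + 73.7×9.81×8 cos 62° → N_wall = 452.48 N.

N_wall ≈ 452 N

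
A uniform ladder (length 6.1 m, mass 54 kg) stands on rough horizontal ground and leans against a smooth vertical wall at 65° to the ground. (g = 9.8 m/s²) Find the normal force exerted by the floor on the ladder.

N_floor ≈ 529 N

ΣF_y = 0: N_floor = 54×9.8 = 529.2 N.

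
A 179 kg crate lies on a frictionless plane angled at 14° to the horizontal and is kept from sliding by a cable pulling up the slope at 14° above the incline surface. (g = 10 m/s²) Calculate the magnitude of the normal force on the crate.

Take axes along and perpendicular to the incline. Weight components: W sin 14° = 433 N down-slope, W cos 14° = 1737 N into the surface.
Along incline: T cos 14° = W sin 14° → T = 446.3 N.
Perpendicular: N = W cos 14° − T sin 14° = 1629 N.

N ≈ 1630 N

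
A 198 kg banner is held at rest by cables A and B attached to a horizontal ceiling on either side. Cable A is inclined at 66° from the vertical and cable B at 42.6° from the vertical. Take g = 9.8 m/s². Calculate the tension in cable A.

Angles from the horizontal: cable A is 90° − 66° = 24°, cable B is 90° − 42.6° = 47.4°.
Weight W = 198 × 9.8 = 1940 N acts straight down.
Horizontal: T_A cos 24° = T_B cos 47.4°  →  T_B = 1.35 T_A.
Vertical: T_A sin 24° + T_B sin 47.4° = 1940.
Substituting the horizontal relation into the vertical equation gives 1.4 T_A = 1940, so T_A = 1386 N.

T_A ≈ 1390 N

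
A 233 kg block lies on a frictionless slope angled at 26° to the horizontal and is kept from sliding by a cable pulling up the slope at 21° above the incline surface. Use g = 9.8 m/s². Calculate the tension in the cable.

T ≈ 1070 N

Take axes along and perpendicular to the incline. Weight components: W sin 26° = 1001 N down-slope, W cos 26° = 2052 N into the surface.
Along incline: T cos 21° = W sin 26° → T = 1072 N.
Perpendicular: N = W cos 26° − T sin 21° = 1668 N.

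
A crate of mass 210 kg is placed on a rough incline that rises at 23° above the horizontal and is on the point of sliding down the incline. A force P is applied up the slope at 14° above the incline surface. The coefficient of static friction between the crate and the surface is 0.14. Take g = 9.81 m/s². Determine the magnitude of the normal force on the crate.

On the verge of sliding down the incline, friction equals μN and acts up the slope.
Perpendicular: N + P sin 14° = W cos 23° = 1896 N.
Along incline: P cos 14° + μN = W sin 23° with W sin 23° = 804.9 N.
Solving the pair for P and N: P = 576.1 N, N = 1757 N (and f = μN = 246 N).

N ≈ 1760 N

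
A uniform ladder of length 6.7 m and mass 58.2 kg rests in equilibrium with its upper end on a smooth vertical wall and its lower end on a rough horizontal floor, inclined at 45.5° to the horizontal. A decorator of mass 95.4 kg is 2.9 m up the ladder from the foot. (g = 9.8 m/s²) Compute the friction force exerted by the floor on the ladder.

f ≈ 678 N

Torques about the foot: N_wall · 6.7 sin 45.5° = 58.2×9.8×3.35 cos 45.5° + 95.4×9.8×2.9 cos 45.5° → N_wall = 677.91 N.
ΣF_x = 0: f_floor = N_wall = 677.91 N.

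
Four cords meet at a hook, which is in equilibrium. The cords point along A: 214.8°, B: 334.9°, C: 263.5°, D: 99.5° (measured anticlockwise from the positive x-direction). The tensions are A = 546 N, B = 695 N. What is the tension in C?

Resolve: ΣF_x = 546 cos 214.8° + 695 cos 334.9° + T_C cos 263.5° + T_D cos 99.5° = 0.
        ΣF_y = 546 sin 214.8° + 695 sin 334.9° + T_C sin 263.5° + T_D sin 99.5° = 0.
The known terms sum to (181, -606.4) N, so -0.1132 T_C − 0.1650 T_D = -181 and -0.9936 T_C + 0.9863 T_D = 606.4.
Solving simultaneously: T_C = 284.6 N, T_D = 901.6 N.

T_C ≈ 285 N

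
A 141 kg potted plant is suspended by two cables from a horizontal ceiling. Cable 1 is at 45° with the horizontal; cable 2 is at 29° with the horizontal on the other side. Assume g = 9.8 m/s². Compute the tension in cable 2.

Weight W = 141 × 9.8 = 1382 N acts straight down.
Horizontal: T_1 cos 45° = T_2 cos 29°  →  T_1 = 1.237 T_2.
Vertical: T_1 sin 45° + T_2 sin 29° = 1382.
Substituting the horizontal relation into the vertical equation gives 1.359 T_2 = 1382, so T_2 = 1016 N.

T_2 ≈ 1020 N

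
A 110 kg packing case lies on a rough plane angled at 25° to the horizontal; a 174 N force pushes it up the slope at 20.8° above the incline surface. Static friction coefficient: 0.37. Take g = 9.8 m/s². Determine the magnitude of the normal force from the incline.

N ≈ 915 N

Axes along / perpendicular to the incline. W sin 25° = 455.6 N down-slope; W cos 25° = 977 N into the surface.
Perpendicular: N = W cos 25° − P sin 20.8° = 977 − 61.79 = 915.2 N.
Along incline: P cos 20.8° + f = W sin 25° (friction acts up-slope) → f = 455.6 − 162.7 = 292.9 N.
|f| = 292.9 N ≤ μN = 338.6 N, so the packing case is indeed static.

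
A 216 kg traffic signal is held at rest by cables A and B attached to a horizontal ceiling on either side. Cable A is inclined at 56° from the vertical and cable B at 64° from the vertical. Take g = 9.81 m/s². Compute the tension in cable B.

T_B ≈ 2030 N

Angles from the horizontal: cable A is 90° − 56° = 34°, cable B is 90° − 64° = 26°.
Weight W = 216 × 9.81 = 2119 N acts straight down.
Horizontal: T_A cos 34° = T_B cos 26°  →  T_A = 1.084 T_B.
Vertical: T_A sin 34° + T_B sin 26° = 2119.
Substituting the horizontal relation into the vertical equation gives 1.045 T_B = 2119, so T_B = 2028 N.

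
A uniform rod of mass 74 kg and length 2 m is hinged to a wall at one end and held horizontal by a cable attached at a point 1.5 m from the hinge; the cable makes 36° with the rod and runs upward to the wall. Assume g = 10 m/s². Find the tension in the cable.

Take torques about the hinge: T sin 36° · 1.5 = 74×10×1 = 740 N·m.
So T = 740 / (0.5878 × 1.5) = 839.31 N.

T ≈ 839 N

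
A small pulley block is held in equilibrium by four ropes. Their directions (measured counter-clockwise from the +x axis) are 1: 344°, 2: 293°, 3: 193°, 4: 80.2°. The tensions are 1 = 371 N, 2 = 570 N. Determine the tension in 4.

T_4 ≈ 804 N

Resolve: ΣF_x = 371 cos 344° + 570 cos 293° + T_3 cos 193° + T_4 cos 80.2° = 0.
        ΣF_y = 371 sin 344° + 570 sin 293° + T_3 sin 193° + T_4 sin 80.2° = 0.
The known terms sum to (579.3, -626.9) N, so -0.9744 T_3 + 0.1702 T_4 = -579.3 and -0.2250 T_3 + 0.9854 T_4 = 626.9.
Solving simultaneously: T_3 = 735 N, T_4 = 804 N.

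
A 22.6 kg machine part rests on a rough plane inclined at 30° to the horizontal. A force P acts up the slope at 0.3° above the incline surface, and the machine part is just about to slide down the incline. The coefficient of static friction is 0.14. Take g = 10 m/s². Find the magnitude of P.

On the verge of sliding down the incline, friction equals μN and acts up the slope.
Perpendicular: N + P sin 0.3° = W cos 30° = 195.7 N.
Along incline: P cos 0.3° + μN = W sin 30° with W sin 30° = 113 N.
Solving the pair for P and N: P = 85.66 N, N = 195.3 N (and f = μN = 27.34 N).

P ≈ 85.7 N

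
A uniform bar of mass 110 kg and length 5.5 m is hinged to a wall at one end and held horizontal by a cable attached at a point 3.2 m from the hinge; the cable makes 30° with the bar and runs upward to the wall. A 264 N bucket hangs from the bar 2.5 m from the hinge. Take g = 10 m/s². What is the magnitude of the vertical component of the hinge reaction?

Take torques about the hinge: T sin 30° · 3.2 = 110×10×2.75 + 264×2.5 = 3685 N·m.
So T = 3685 / (0.5000 × 3.2) = 2303.1 N.
ΣF_y = 0: H_y = (110×10 + 264) − T sin 30° = 1364 − 1151.6 = 212.44 N.

|H_y| ≈ 212 N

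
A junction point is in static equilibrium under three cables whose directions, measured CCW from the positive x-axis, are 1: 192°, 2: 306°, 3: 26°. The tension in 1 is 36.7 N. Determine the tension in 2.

Resolve: ΣF_x = 36.7 cos 192° + T_2 cos 306° + T_3 cos 26° = 0.
        ΣF_y = 36.7 sin 192° + T_2 sin 306° + T_3 sin 26° = 0.
The known terms sum to (-35.9, -7.63) N, so 0.5878 T_2 + 0.8988 T_3 = 35.9 and -0.8090 T_2 + 0.4384 T_3 = 7.63.
Solving simultaneously: T_2 = 9.015 N, T_3 = 34.04 N.

T_2 ≈ 9.02 N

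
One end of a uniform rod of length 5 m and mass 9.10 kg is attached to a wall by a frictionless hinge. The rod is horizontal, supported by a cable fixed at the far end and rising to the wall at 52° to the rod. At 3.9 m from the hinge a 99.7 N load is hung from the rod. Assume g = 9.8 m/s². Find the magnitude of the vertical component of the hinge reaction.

|H_y| ≈ 66.5 N

Take torques about the hinge: T sin 52° · 5 = 9.10×9.8×2.5 + 99.7×3.9 = 611.78 N·m.
So T = 611.78 / (0.7880 × 5) = 155.27 N.
ΣF_y = 0: H_y = (9.10×9.8 + 99.7) − T sin 52° = 188.88 − 122.36 = 66.524 N.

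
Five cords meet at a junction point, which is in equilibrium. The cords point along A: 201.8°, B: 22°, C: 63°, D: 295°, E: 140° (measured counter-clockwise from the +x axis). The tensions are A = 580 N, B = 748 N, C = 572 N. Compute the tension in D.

Resolve: ΣF_x = 580 cos 201.8° + 748 cos 22° + 572 cos 63° + T_D cos 295° + T_E cos 140° = 0.
        ΣF_y = 580 sin 201.8° + 748 sin 22° + 572 sin 63° + T_D sin 295° + T_E sin 140° = 0.
The known terms sum to (414.7, 574.5) N, so 0.4226 T_D − 0.7660 T_E = -414.7 and -0.9063 T_D + 0.6428 T_E = -574.5.
Solving simultaneously: T_D = 1672 N, T_E = 1464 N.

T_D ≈ 1670 N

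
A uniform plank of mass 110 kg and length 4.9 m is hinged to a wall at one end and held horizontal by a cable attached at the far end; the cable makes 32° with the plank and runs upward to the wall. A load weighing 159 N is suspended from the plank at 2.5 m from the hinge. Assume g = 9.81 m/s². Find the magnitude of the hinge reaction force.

Take torques about the hinge: T sin 32° · 4.9 = 110×9.81×2.45 + 159×2.5 = 3041.3 N·m.
So T = 3041.3 / (0.5299 × 4.9) = 1171.3 N.
ΣF_x = 0: H_x = T cos 32° = 993.28 N.
ΣF_y = 0: H_y = (110×9.81 + 159) − T sin 32° = 1238.1 − 620.67 = 617.43 N.
|H| = √(H_x² + H_y²) = √((993.28)² + (617.43)²) = 1169.5 N.

|H| ≈ 1170 N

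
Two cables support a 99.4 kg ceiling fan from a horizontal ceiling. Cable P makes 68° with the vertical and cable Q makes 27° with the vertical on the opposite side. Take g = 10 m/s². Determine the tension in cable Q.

T_Q ≈ 925 N

Angles from the horizontal: cable P is 90° − 68° = 22°, cable Q is 90° − 27° = 63°.
Weight W = 99.4 × 10 = 994 N acts straight down.
Horizontal: T_P cos 22° = T_Q cos 63°  →  T_P = 0.4896 T_Q.
Vertical: T_P sin 22° + T_Q sin 63° = 994.
Substituting the horizontal relation into the vertical equation gives 1.074 T_Q = 994, so T_Q = 925.1 N.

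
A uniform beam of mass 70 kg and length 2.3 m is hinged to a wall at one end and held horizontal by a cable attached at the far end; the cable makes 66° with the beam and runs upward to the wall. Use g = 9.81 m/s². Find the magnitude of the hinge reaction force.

Take torques about the hinge: T sin 66° · 2.3 = 70×9.81×1.15 = 789.71 N·m.
So T = 789.71 / (0.9135 × 2.3) = 375.84 N.
ΣF_x = 0: H_x = T cos 66° = 152.87 N.
ΣF_y = 0: H_y = (70×9.81) − T sin 66° = 686.7 − 343.35 = 343.35 N.
|H| = √(H_x² + H_y²) = √((152.87)² + (343.35)²) = 375.84 N.

|H| ≈ 376 N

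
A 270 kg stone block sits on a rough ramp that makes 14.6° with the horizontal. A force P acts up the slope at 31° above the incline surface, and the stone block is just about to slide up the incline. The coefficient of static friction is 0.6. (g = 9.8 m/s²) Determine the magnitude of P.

On the verge of sliding up the incline, friction equals μN and acts down the slope.
Perpendicular: N + P sin 31° = W cos 14.6° = 2561 N.
Along incline: P cos 31° = W sin 14.6° + μN  with W sin 14.6° = 667 N.
Solving the pair for P and N: P = 1889 N, N = 1587 N (and f = μN = 952.5 N).

P ≈ 1890 N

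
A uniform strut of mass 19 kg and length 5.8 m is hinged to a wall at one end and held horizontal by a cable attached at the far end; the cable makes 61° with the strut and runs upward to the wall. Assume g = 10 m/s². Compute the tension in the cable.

T ≈ 109 N

Take torques about the hinge: T sin 61° · 5.8 = 19×10×2.9 = 551 N·m.
So T = 551 / (0.8746 × 5.8) = 108.62 N.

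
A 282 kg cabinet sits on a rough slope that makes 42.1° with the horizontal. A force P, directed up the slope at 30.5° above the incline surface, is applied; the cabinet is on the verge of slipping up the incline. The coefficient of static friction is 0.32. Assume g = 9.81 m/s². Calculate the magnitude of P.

On the verge of sliding up the incline, friction equals μN and acts down the slope.
Perpendicular: N + P sin 30.5° = W cos 42.1° = 2053 N.
Along incline: P cos 30.5° = W sin 42.1° + μN  with W sin 42.1° = 1855 N.
Solving the pair for P and N: P = 2453 N, N = 807.9 N (and f = μN = 258.5 N).

P ≈ 2450 N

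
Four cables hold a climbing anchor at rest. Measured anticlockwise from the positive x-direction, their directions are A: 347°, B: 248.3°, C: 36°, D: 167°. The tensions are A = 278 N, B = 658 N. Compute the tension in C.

T_C ≈ 862 N

Resolve: ΣF_x = 278 cos 347° + 658 cos 248.3° + T_C cos 36° + T_D cos 167° = 0.
        ΣF_y = 278 sin 347° + 658 sin 248.3° + T_C sin 36° + T_D sin 167° = 0.
The known terms sum to (27.58, -673.9) N, so 0.8090 T_C − 0.9744 T_D = -27.58 and 0.5878 T_C + 0.2250 T_D = 673.9.
Solving simultaneously: T_C = 861.8 N, T_D = 743.9 N.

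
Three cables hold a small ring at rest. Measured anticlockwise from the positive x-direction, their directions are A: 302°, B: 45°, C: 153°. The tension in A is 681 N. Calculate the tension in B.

T_B ≈ 369 N

Resolve: ΣF_x = 681 cos 302° + T_B cos 45° + T_C cos 153° = 0.
        ΣF_y = 681 sin 302° + T_B sin 45° + T_C sin 153° = 0.
The known terms sum to (360.9, -577.5) N, so 0.7071 T_B − 0.8910 T_C = -360.9 and 0.7071 T_B + 0.4540 T_C = 577.5.
Solving simultaneously: T_B = 368.8 N, T_C = 697.7 N.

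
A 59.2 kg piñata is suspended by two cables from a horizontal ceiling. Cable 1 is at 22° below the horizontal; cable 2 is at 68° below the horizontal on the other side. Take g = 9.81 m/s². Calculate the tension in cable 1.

Weight W = 59.2 × 9.81 = 580.8 N acts straight down.
Horizontal: T_1 cos 22° = T_2 cos 68°  →  T_2 = 2.475 T_1.
Vertical: T_1 sin 22° + T_2 sin 68° = 580.8.
Substituting the horizontal relation into the vertical equation gives 2.669 T_1 = 580.8, so T_1 = 217.6 N.

T_1 ≈ 218 N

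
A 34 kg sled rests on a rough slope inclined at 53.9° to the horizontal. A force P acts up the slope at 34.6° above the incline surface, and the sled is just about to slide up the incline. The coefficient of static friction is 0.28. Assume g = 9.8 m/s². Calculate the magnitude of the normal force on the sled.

On the verge of sliding up the incline, friction equals μN and acts down the slope.
Perpendicular: N + P sin 34.6° = W cos 53.9° = 196.3 N.
Along incline: P cos 34.6° = W sin 53.9° + μN  with W sin 53.9° = 269.2 N.
Solving the pair for P and N: P = 330.1 N, N = 8.881 N (and f = μN = 2.487 N).

N ≈ 8.88 N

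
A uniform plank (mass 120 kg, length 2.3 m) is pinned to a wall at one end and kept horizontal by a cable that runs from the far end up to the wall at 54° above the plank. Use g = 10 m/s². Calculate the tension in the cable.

T ≈ 742 N

Take torques about the hinge: T sin 54° · 2.3 = 120×10×1.15 = 1380 N·m.
So T = 1380 / (0.8090 × 2.3) = 741.64 N.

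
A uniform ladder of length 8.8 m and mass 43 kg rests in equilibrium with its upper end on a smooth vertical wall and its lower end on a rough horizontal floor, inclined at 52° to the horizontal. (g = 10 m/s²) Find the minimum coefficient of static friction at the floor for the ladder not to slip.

ΣF_y = 0: N_floor = 43×10 = 430 N.
Torques about the foot: N_wall · 8.8 sin 52° = 43×10×4.4 cos 52° → N_wall = 167.98 N.
ΣF_x = 0: f_floor = N_wall = 167.98 N.
μ_min = f_floor / N_floor = 167.98 / 430 = 0.3906.

μ_min ≈ 0.391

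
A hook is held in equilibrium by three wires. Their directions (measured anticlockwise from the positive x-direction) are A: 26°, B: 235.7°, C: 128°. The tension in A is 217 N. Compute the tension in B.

T_B ≈ 223 N

Resolve: ΣF_x = 217 cos 26° + T_B cos 235.7° + T_C cos 128° = 0.
        ΣF_y = 217 sin 26° + T_B sin 235.7° + T_C sin 128° = 0.
The known terms sum to (195, 95.13) N, so -0.5635 T_B − 0.6157 T_C = -195 and -0.8261 T_B + 0.7880 T_C = -95.13.
Solving simultaneously: T_B = 222.8 N, T_C = 112.9 N.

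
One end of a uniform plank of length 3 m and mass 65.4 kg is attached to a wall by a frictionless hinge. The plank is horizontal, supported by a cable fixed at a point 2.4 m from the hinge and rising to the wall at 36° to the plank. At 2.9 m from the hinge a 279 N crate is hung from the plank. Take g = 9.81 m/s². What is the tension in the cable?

Take torques about the hinge: T sin 36° · 2.4 = 65.4×9.81×1.5 + 279×2.9 = 1771.5 N·m.
So T = 1771.5 / (0.5878 × 2.4) = 1255.7 N.

T ≈ 1260 N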